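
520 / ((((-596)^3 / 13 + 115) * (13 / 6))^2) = 18720 / 44819955891832081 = 0.00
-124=-124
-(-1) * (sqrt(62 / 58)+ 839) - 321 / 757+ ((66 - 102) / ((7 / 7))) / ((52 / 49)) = sqrt(899) / 29+ 7918589 / 9841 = 805.69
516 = 516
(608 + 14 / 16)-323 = 2287 / 8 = 285.88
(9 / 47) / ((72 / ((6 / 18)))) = 1 / 1128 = 0.00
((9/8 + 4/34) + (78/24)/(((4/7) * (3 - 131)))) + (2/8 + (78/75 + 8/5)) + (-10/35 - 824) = -4997299333/6092800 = -820.20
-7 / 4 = -1.75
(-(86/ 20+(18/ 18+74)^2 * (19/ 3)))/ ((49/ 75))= -763485/ 14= -54534.64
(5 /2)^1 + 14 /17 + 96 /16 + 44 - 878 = -28039 /34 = -824.68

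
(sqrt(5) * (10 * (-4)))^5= -2560000000 * sqrt(5)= -5724334022.40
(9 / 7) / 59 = 9 / 413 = 0.02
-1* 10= -10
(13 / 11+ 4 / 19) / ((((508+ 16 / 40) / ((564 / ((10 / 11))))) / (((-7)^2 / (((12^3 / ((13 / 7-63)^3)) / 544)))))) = -3038224244128 / 507129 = -5991028.41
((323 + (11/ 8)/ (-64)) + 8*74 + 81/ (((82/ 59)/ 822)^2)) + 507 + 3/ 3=24387341367237/ 860672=28335232.66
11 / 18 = 0.61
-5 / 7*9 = -45 / 7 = -6.43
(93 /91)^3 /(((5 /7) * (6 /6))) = 804357 /538265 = 1.49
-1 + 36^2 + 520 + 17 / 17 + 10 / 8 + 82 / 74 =269117 / 148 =1818.36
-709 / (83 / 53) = -37577 / 83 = -452.73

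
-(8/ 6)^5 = -1024/ 243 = -4.21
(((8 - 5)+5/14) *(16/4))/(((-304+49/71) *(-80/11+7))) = 73414/452235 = 0.16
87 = 87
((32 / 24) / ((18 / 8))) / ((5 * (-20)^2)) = 1 / 3375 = 0.00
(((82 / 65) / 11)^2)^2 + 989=989.00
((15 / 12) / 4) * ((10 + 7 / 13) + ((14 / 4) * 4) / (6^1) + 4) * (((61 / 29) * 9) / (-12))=-100345 / 12064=-8.32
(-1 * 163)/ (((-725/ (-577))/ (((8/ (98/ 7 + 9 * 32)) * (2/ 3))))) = -752408/ 328425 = -2.29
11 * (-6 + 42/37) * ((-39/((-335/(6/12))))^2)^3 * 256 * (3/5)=-16721070352272/52296252191453125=-0.00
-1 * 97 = -97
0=0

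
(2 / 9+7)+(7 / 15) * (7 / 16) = 7.43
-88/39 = -2.26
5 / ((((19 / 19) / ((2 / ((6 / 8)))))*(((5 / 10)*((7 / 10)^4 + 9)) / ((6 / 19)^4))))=345600000 / 12041790721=0.03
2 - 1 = 1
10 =10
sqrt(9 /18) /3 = sqrt(2) /6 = 0.24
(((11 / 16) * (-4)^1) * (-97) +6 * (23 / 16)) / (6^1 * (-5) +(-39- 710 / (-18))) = -19827 / 2128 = -9.32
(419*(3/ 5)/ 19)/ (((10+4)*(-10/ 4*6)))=-419/ 6650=-0.06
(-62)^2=3844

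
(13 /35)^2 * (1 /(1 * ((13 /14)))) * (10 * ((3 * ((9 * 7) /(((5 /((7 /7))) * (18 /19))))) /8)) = 741 /100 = 7.41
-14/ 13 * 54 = -756/ 13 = -58.15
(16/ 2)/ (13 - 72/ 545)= 4360/ 7013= 0.62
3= 3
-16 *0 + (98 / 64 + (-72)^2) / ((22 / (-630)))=-52270155 / 352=-148494.76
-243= -243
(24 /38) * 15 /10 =18 /19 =0.95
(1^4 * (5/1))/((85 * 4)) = 1/68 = 0.01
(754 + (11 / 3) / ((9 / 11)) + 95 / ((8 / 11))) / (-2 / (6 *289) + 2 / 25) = 1387539575 / 123048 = 11276.41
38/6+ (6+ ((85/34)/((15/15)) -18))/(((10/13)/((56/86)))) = -1102/645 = -1.71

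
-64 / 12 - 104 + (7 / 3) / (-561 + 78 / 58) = -5323643 / 48690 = -109.34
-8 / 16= -1 / 2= -0.50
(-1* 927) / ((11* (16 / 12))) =-2781 / 44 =-63.20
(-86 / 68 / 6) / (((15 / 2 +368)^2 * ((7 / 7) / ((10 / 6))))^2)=-4300 / 146006581752459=-0.00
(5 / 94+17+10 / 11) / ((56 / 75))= 1392975 / 57904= 24.06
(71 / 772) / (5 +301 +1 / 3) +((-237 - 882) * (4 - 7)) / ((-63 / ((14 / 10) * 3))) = -793893627 / 3547340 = -223.80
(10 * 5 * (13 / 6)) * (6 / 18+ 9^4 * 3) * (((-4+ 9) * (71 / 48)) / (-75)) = -136257875 / 648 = -210274.50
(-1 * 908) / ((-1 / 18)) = 16344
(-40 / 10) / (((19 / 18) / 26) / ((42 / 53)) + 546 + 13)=-78624 / 10988711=-0.01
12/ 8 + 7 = 17/ 2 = 8.50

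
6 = 6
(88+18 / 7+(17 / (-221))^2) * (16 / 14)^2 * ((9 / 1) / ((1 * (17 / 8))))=493761024 / 985439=501.06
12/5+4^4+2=1302/5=260.40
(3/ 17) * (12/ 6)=6/ 17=0.35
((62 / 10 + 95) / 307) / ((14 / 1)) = 253 / 10745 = 0.02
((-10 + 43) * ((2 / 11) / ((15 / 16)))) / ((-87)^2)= 32 / 37845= 0.00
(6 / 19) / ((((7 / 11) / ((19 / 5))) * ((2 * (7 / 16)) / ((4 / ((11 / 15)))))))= 576 / 49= 11.76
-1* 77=-77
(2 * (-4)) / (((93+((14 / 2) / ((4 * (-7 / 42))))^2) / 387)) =-4128 / 271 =-15.23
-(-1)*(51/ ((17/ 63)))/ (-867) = -63/ 289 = -0.22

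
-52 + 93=41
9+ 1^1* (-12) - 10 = -13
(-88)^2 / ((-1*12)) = -1936 / 3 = -645.33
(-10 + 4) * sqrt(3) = -6 * sqrt(3) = -10.39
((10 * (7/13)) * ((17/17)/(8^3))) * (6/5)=21/1664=0.01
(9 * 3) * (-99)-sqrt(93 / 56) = -2673-sqrt(1302) / 28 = -2674.29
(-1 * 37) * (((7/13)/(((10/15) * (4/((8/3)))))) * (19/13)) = -4921/169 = -29.12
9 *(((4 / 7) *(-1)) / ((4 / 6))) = -54 / 7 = -7.71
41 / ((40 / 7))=287 / 40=7.18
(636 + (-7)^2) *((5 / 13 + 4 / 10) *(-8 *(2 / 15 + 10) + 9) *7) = -17623543 / 65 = -271131.43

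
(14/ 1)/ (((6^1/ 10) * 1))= 70/ 3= 23.33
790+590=1380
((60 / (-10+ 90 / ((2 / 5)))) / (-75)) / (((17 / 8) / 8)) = -256 / 18275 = -0.01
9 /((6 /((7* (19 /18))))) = 133 /12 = 11.08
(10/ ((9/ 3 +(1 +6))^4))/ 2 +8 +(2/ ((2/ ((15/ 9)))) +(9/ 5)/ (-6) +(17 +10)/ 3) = 110203/ 6000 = 18.37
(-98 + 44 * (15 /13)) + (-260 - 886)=-15512 /13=-1193.23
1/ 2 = 0.50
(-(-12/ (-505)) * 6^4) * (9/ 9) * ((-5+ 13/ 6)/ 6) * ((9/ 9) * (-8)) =-116.34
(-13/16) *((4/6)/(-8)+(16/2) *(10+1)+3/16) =-54977/768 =-71.58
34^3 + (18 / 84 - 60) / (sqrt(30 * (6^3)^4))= 39304 - 31 * sqrt(30) / 725760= 39304.00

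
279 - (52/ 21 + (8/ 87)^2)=14650613/ 52983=276.52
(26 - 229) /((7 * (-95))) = 29 /95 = 0.31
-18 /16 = -1.12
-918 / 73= -12.58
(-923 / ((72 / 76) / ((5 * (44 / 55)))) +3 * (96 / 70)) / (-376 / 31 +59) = -38015114 / 457695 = -83.06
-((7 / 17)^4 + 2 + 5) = -587048 / 83521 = -7.03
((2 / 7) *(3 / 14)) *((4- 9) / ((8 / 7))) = -15 / 56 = -0.27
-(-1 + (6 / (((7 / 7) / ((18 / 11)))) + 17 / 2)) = -381 / 22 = -17.32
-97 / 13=-7.46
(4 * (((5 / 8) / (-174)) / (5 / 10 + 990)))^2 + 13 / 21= 73551495133 / 118813953636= 0.62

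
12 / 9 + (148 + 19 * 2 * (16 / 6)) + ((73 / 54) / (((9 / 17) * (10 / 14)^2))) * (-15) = 142231 / 810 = 175.59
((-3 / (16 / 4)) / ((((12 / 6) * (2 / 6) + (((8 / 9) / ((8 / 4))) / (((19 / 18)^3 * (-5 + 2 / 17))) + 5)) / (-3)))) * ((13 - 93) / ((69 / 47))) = -21.94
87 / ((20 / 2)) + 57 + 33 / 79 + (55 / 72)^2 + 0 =136582811 / 2047680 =66.70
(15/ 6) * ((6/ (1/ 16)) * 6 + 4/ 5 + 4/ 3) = 4336/ 3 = 1445.33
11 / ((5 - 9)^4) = 11 / 256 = 0.04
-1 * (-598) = 598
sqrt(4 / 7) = 2 * sqrt(7) / 7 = 0.76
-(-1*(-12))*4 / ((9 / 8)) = -128 / 3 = -42.67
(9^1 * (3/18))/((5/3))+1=19/10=1.90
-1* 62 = -62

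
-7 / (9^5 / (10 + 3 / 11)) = -791 / 649539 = -0.00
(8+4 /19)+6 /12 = 331 /38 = 8.71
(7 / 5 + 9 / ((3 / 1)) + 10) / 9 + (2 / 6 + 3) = 74 / 15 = 4.93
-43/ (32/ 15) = -645/ 32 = -20.16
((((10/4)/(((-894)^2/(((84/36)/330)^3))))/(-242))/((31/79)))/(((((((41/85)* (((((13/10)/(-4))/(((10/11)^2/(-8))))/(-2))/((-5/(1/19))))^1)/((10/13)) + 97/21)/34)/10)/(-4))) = 6509546181250/1902987010038687582241683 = 0.00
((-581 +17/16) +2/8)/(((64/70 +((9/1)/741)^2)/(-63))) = 1247717937375/31241648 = 39937.65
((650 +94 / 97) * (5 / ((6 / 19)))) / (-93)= -333260 / 3007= -110.83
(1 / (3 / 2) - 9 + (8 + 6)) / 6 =17 / 18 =0.94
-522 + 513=-9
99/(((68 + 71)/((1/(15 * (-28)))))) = -33/19460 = -0.00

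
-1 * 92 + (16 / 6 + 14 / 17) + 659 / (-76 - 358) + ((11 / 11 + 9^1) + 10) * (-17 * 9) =-69722725 / 22134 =-3150.03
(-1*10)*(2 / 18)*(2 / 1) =-2.22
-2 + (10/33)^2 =-2078/1089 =-1.91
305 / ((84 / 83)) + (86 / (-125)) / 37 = 117074651 / 388500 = 301.35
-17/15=-1.13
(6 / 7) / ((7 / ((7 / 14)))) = 3 / 49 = 0.06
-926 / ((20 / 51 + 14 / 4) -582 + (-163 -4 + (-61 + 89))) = 94452 / 73145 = 1.29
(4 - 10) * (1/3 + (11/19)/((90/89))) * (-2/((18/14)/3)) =21686/855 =25.36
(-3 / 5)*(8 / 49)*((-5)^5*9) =135000 / 49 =2755.10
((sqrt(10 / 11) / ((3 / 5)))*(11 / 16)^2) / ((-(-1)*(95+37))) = 0.01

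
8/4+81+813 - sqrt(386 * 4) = 896 - 2 * sqrt(386) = 856.71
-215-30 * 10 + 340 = -175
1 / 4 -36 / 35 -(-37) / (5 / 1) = 927 / 140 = 6.62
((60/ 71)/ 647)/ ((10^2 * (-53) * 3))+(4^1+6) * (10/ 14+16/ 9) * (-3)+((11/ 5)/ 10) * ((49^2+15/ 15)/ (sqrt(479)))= -19112088871/ 255639405+13211 * sqrt(479)/ 11975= -50.62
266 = 266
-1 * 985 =-985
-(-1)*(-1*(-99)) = 99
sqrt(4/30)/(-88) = -sqrt(30)/1320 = -0.00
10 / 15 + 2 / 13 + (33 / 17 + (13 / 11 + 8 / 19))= 604784 / 138567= 4.36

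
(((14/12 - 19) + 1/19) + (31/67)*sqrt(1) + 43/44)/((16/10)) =-13729165/1344288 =-10.21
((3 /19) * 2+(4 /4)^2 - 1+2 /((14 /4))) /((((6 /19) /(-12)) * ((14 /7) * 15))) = -118 /105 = -1.12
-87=-87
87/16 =5.44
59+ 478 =537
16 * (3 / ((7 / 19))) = 912 / 7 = 130.29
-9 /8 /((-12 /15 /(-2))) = -45 /16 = -2.81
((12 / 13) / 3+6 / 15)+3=241 / 65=3.71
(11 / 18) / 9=11 / 162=0.07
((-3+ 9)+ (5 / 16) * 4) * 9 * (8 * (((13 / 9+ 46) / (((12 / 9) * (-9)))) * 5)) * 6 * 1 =-61915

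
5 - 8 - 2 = -5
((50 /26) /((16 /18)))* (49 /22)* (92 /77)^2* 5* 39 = 1785375 /1331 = 1341.38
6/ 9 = 2/ 3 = 0.67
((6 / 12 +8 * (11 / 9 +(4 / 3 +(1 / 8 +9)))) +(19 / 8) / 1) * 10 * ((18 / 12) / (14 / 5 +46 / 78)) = 2253875 / 5288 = 426.22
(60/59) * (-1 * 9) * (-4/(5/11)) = 4752/59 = 80.54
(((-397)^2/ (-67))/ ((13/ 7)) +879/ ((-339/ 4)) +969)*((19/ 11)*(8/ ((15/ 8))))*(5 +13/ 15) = -294930040832/ 22145175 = -13318.03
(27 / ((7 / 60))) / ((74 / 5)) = 15.64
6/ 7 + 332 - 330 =20/ 7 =2.86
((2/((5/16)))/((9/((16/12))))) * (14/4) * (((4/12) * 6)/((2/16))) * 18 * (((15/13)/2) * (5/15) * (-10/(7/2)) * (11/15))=-385.09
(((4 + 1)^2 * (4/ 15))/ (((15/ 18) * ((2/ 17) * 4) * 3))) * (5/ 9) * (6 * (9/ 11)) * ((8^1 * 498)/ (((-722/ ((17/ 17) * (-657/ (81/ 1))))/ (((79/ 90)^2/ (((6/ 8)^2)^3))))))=10532318789632/ 3517253685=2994.47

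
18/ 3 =6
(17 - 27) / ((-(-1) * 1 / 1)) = -10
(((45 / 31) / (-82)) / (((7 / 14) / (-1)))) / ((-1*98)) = -45 / 124558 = -0.00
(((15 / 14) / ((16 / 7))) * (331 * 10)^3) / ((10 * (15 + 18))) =4533086375 / 88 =51512345.17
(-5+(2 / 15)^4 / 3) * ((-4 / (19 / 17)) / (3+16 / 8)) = 51636412 / 14428125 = 3.58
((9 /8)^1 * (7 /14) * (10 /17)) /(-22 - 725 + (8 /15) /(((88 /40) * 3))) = -891 /2011304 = -0.00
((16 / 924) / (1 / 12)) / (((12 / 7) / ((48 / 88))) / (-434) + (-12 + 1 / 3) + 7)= -10416 / 234289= -0.04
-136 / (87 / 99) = -4488 / 29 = -154.76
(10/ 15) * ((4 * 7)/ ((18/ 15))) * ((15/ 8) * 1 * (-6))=-175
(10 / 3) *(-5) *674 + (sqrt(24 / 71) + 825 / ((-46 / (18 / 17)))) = -13198975 / 1173 + 2 *sqrt(426) / 71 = -11251.74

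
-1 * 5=-5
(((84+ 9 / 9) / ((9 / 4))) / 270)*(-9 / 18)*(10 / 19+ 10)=-3400 / 4617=-0.74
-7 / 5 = -1.40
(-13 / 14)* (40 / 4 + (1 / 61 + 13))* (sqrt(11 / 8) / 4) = -4563* sqrt(22) / 3416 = -6.27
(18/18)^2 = 1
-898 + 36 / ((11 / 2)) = -9806 / 11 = -891.45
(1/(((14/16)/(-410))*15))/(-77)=656/1617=0.41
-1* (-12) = 12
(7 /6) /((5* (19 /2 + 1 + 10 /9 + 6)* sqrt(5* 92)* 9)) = 7* sqrt(115) /1093650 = 0.00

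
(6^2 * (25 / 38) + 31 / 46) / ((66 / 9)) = 63867 / 19228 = 3.32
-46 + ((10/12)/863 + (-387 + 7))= -2205823/5178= -426.00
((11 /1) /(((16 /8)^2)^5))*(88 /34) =121 /4352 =0.03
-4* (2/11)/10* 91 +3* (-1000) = -165364/55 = -3006.62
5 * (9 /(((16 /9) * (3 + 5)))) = 405 /128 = 3.16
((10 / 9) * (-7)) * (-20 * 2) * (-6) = -5600 / 3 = -1866.67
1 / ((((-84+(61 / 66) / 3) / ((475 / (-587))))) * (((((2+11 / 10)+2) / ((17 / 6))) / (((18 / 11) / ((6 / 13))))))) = 185250 / 9727177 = 0.02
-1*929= -929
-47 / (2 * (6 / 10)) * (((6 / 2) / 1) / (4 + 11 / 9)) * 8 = -180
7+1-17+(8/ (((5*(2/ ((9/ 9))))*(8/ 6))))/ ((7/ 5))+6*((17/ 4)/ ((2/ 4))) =297/ 7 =42.43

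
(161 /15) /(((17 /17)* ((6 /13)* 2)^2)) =27209 /2160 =12.60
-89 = -89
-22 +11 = -11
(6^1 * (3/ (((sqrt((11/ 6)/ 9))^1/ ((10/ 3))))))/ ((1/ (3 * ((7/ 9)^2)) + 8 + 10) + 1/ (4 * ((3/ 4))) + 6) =5.34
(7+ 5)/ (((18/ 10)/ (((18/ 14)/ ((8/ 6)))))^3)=10125/ 5488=1.84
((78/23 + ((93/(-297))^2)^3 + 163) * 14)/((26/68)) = 1715058913506930040/281502564670899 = 6092.52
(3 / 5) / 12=1 / 20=0.05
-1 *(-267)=267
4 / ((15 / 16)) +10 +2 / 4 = 443 / 30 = 14.77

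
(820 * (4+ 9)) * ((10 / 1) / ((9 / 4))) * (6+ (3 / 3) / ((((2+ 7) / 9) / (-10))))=-1705600 / 9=-189511.11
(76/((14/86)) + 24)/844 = 859/1477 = 0.58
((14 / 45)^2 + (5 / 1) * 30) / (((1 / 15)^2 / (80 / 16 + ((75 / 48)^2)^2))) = 36387655255 / 98304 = 370154.37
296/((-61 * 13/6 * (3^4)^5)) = -0.00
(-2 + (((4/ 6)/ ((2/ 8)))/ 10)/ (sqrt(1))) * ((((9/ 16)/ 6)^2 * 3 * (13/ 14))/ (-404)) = 1521/ 14479360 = 0.00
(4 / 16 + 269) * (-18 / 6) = -3231 / 4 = -807.75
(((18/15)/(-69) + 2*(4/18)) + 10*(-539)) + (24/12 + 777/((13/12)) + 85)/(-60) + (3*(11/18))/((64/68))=-2325466993/430560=-5401.03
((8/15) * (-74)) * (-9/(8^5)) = 111/10240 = 0.01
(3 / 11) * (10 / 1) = 2.73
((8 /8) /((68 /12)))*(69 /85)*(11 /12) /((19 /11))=8349 /109820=0.08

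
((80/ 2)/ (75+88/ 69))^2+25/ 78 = 1286652025/ 2160535182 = 0.60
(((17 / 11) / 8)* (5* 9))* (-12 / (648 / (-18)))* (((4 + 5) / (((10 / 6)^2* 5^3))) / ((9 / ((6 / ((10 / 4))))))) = 1377 / 68750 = 0.02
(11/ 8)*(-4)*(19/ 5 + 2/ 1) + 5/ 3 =-907/ 30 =-30.23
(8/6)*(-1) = -4/3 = -1.33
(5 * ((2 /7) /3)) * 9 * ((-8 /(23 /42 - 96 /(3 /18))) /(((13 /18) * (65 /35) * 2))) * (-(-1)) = 90720 /4084561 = 0.02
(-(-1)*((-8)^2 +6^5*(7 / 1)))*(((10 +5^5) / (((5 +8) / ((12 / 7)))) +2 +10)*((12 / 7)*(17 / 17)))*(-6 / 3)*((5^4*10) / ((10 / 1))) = -2434210560000 / 49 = -49677766530.61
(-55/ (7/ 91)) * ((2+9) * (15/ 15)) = -7865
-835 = -835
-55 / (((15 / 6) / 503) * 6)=-5533 / 3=-1844.33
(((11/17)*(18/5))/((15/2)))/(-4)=-33/425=-0.08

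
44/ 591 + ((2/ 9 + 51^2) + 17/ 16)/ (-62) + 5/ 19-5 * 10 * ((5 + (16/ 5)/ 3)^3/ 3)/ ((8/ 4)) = -2860661111371/ 1503787680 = -1902.30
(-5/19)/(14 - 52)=0.01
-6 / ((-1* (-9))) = -2 / 3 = -0.67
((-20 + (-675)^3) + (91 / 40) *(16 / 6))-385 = -4613209109 / 15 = -307547273.93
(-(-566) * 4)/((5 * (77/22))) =4528/35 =129.37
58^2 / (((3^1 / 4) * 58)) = 232 / 3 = 77.33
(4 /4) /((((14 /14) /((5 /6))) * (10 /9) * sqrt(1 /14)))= 3 * sqrt(14) /4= 2.81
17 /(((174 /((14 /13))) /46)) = 5474 /1131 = 4.84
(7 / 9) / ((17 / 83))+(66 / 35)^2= 1378193 / 187425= 7.35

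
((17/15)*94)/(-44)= -799/330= -2.42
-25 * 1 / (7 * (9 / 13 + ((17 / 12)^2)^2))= -6739200 / 8906779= -0.76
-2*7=-14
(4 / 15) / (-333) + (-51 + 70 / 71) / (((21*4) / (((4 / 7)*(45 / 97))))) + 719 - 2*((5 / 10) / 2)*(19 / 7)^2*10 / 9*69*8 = -2596672985612 / 1685627685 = -1540.48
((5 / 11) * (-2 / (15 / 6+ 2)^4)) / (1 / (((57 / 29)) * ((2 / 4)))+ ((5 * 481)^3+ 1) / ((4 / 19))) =-1216 / 36242251266233133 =-0.00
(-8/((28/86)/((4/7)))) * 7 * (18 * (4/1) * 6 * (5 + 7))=-3566592/7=-509513.14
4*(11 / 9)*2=88 / 9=9.78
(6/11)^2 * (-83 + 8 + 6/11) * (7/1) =-206388/1331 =-155.06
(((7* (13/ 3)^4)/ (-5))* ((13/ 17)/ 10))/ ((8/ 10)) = -2599051/ 55080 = -47.19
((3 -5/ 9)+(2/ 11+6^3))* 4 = 86576/ 99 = 874.51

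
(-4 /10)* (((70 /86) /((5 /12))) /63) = -0.01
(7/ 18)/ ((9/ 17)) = 119/ 162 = 0.73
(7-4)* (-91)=-273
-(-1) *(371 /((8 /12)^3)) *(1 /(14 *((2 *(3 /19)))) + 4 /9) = 26871 /32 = 839.72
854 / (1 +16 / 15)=12810 / 31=413.23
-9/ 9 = -1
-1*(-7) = 7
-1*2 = -2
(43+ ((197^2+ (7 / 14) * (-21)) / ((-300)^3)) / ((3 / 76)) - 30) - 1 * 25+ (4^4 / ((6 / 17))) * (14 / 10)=40638925657 / 40500000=1003.43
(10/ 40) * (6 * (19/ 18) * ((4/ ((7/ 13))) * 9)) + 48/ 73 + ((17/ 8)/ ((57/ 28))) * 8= 3345689/ 29127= 114.87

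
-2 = -2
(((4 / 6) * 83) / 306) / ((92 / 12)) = 83 / 3519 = 0.02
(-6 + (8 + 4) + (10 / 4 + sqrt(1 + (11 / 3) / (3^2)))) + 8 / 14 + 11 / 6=sqrt(114) / 9 + 229 / 21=12.09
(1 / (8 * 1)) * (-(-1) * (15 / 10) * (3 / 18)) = 1 / 32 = 0.03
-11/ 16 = -0.69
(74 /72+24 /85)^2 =16072081 /9363600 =1.72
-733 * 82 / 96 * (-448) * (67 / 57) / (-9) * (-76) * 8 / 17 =1804141696 / 1377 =1310197.31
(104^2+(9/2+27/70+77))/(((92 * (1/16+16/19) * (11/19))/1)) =550779144/2435125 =226.18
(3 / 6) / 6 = 1 / 12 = 0.08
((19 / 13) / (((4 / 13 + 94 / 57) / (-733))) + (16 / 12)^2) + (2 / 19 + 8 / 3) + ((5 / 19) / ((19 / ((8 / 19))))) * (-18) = -48606627209 / 89509950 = -543.03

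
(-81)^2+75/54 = 118123/18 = 6562.39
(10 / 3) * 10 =100 / 3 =33.33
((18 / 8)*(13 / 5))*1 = 117 / 20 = 5.85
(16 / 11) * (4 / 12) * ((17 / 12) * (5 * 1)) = 340 / 99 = 3.43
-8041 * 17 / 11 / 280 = -12427 / 280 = -44.38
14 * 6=84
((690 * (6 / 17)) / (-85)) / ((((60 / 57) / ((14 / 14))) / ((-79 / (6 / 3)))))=310707 / 2890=107.51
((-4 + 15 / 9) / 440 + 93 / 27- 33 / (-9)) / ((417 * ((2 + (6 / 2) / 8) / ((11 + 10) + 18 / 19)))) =1481 / 9405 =0.16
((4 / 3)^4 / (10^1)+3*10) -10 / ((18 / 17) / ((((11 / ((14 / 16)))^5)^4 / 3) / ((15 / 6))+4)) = -395570247554766839847867295380092486816782 / 32315867850532860405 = -12240743444810325040933.86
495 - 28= 467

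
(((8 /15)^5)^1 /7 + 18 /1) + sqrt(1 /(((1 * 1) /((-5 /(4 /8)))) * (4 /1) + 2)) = sqrt(10) /4 + 95714018 /5315625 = 18.80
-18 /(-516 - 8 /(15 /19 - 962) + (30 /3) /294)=6903414 /197881631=0.03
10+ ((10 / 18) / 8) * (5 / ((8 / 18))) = 345 / 32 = 10.78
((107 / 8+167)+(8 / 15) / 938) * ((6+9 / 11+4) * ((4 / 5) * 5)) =15688739 / 2010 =7805.34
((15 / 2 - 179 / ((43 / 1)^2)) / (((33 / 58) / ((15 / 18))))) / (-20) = -793933 / 1464408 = -0.54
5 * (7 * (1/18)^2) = 0.11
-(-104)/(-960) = -13/120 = -0.11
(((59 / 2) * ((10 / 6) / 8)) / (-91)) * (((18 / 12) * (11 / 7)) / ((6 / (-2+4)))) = -3245 / 61152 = -0.05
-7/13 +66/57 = 0.62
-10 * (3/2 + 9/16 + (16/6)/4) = -655/24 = -27.29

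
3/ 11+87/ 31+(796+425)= 417411/ 341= 1224.08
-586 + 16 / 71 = -41590 / 71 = -585.77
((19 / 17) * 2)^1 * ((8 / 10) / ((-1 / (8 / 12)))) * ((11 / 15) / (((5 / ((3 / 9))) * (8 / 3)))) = -418 / 19125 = -0.02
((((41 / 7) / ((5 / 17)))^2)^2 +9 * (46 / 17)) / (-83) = -4012797794927 / 2117381875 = -1895.17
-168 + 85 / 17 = -163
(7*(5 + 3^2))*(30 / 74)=1470 / 37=39.73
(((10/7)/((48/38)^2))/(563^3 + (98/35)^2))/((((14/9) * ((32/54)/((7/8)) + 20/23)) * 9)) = 54625/235774088960256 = 0.00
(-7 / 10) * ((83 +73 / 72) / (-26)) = 42343 / 18720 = 2.26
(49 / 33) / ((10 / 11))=49 / 30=1.63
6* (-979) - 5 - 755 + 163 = -6471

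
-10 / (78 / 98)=-490 / 39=-12.56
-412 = -412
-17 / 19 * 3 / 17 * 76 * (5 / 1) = -60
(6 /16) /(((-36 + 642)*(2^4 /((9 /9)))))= 0.00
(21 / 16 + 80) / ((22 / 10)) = 6505 / 176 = 36.96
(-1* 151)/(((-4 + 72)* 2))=-151/136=-1.11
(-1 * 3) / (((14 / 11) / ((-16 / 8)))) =33 / 7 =4.71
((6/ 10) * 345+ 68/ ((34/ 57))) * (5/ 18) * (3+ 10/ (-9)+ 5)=16585/ 27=614.26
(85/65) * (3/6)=17/26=0.65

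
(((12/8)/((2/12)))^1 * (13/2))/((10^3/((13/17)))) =1521/34000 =0.04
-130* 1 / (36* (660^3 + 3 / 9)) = -65 / 5174928006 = -0.00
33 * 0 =0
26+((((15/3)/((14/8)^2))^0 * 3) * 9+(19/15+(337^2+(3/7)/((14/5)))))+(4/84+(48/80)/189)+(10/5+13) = 113638.47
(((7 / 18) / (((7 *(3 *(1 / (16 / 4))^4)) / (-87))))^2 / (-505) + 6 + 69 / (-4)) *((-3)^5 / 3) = 56956501 / 2020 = 28196.29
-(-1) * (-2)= -2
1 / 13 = 0.08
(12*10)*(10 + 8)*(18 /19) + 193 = 42547 /19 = 2239.32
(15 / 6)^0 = 1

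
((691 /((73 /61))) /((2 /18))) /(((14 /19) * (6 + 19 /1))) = 7207821 /25550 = 282.11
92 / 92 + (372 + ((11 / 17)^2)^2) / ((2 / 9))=279927119 / 167042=1675.79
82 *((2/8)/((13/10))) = 205/13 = 15.77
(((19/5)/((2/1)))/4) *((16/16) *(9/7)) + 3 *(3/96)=789/1120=0.70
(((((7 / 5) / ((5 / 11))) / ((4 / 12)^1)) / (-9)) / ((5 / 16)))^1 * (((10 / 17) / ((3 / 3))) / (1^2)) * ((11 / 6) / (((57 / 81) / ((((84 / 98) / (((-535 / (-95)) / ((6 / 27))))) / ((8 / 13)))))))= -12584 / 45475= -0.28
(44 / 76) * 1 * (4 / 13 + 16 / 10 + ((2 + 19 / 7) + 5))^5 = 45483085362374606848 / 370519086153125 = 122755.04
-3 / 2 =-1.50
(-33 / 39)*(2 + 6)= -6.77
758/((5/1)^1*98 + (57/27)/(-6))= 40932/26441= 1.55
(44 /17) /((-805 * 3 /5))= -44 /8211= -0.01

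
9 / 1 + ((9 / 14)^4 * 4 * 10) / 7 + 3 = 436173 / 33614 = 12.98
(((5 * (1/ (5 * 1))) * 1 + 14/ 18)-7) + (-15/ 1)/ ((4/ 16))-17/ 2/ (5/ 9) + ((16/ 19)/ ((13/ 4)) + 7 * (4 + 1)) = -1006199/ 22230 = -45.26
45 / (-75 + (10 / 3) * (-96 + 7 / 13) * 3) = -117 / 2677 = -0.04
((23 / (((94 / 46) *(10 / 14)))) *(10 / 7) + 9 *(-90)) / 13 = -37012 / 611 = -60.58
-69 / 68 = -1.01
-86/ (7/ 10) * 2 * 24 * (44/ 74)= -908160/ 259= -3506.41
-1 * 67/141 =-67/141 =-0.48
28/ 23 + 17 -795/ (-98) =59347/ 2254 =26.33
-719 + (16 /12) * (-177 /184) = -720.28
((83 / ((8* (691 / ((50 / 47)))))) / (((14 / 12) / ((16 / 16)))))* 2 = 6225 / 227339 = 0.03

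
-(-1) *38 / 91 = 38 / 91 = 0.42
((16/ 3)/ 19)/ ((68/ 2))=8/ 969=0.01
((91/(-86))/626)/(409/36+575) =-819/284106031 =-0.00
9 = 9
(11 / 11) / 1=1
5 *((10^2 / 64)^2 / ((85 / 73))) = 45625 / 4352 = 10.48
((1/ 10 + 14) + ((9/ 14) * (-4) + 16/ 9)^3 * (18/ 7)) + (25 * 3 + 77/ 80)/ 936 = 4173254593/ 323616384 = 12.90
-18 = -18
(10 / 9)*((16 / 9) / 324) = 40 / 6561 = 0.01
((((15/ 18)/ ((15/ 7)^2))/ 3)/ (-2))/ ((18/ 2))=-49/ 14580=-0.00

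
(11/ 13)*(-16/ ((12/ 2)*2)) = -44/ 39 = -1.13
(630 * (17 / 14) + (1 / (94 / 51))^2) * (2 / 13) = 6762141 / 57434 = 117.74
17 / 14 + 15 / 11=397 / 154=2.58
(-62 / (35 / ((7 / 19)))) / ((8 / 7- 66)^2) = -1519 / 9790510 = -0.00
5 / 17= 0.29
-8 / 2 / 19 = -0.21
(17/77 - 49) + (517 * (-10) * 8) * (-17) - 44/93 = 5034689624/7161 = 703070.75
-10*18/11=-180/11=-16.36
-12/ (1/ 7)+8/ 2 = -80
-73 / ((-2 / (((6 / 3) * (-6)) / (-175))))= 438 / 175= 2.50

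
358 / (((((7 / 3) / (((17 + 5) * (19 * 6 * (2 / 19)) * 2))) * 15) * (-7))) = -189024 / 245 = -771.53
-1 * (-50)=50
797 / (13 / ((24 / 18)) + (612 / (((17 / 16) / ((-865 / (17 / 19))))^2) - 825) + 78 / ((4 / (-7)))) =15662644 / 9957287766609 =0.00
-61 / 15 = -4.07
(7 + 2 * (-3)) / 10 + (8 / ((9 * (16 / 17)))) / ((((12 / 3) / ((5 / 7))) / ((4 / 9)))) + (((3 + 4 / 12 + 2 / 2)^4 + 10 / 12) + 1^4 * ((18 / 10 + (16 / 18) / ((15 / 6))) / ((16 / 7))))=5360891 / 15120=354.56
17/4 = 4.25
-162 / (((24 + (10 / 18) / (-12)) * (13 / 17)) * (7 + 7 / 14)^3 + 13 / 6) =-264384 / 12615161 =-0.02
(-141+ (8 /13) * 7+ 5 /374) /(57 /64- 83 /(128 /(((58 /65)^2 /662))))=-285948549900 /1861661483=-153.60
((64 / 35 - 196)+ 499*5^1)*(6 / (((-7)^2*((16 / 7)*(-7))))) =-241587 / 13720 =-17.61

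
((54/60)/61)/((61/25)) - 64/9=-475883/66978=-7.11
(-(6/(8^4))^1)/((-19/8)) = 3/4864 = 0.00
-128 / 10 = -64 / 5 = -12.80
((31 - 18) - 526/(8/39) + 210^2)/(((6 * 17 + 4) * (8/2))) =166195/1696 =97.99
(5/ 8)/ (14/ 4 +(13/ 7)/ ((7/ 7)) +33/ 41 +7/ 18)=12915/ 135368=0.10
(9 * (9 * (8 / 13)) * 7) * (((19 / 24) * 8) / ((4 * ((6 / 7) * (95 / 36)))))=244.25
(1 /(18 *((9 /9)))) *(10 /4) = 5 /36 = 0.14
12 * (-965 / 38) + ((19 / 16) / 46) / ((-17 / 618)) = -36333789 / 118864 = -305.68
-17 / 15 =-1.13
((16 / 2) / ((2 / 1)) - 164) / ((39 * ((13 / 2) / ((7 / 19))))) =-2240 / 9633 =-0.23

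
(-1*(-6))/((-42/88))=-88/7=-12.57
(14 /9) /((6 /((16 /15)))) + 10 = 10.28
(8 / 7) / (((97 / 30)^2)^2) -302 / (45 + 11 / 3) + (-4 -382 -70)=-20908992251547 / 45238462591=-462.20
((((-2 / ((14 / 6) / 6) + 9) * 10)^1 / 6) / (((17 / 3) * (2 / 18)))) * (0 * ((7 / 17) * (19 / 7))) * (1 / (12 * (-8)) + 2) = 0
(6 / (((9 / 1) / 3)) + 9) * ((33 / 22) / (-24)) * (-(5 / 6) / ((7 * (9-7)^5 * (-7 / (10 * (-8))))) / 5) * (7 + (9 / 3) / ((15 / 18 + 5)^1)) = 2893 / 65856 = 0.04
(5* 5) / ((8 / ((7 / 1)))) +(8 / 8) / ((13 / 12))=22.80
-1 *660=-660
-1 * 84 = -84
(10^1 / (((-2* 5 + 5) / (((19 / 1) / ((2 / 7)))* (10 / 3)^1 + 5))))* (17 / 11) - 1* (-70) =-20810 / 33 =-630.61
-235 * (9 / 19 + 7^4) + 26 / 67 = -564345.93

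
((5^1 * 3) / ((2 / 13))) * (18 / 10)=351 / 2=175.50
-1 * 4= -4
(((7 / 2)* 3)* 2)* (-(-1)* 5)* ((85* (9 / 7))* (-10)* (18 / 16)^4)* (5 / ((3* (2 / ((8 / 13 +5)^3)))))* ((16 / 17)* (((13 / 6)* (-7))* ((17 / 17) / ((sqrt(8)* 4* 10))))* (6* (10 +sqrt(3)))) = 20099681728875* sqrt(2)* (sqrt(3) +10) / 1384448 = 240880400.88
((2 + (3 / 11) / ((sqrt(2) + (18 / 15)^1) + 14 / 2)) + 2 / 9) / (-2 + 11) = 0.25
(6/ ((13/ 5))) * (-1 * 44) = -1320/ 13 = -101.54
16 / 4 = 4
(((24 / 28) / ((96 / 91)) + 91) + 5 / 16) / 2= 737 / 16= 46.06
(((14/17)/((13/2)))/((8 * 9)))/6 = 7/23868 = 0.00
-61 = -61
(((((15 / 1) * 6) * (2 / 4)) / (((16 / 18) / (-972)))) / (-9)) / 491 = 11.14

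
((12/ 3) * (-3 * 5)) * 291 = -17460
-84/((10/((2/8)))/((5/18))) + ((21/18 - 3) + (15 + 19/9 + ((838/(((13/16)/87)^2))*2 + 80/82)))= 4793350608065/249444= 19216139.13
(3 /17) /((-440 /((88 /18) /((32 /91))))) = -91 /16320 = -0.01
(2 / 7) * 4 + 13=99 / 7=14.14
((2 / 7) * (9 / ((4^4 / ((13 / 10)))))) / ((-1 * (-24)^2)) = -13 / 573440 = -0.00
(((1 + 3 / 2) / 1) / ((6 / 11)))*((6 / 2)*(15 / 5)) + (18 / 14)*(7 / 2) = 183 / 4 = 45.75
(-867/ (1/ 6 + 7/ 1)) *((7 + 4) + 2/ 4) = -59823/ 43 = -1391.23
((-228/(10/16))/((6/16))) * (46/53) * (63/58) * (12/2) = -42287616/7685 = -5502.62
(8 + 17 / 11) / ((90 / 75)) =175 / 22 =7.95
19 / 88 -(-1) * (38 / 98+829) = 3577251 / 4312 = 829.60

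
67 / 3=22.33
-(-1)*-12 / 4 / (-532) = 3 / 532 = 0.01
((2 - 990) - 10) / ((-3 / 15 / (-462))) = -2305380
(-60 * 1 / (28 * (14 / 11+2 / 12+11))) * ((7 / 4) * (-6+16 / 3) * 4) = 660 / 821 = 0.80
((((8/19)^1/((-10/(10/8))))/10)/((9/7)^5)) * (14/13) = -117649/72925515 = -0.00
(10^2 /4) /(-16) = -25 /16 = -1.56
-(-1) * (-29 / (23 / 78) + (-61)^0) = -2239 / 23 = -97.35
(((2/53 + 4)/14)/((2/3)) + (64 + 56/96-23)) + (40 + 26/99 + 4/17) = 206084327/2497572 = 82.51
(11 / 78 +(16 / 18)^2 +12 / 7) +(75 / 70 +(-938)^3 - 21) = -825293689.28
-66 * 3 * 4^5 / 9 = -22528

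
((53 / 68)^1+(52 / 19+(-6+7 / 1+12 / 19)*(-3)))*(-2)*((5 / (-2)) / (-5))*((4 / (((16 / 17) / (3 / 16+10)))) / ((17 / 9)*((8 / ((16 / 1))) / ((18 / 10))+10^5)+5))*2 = 1808811 / 2862360640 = 0.00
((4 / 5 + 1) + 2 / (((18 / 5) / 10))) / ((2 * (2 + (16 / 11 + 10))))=3641 / 13320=0.27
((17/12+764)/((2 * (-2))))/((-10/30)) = 9185/16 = 574.06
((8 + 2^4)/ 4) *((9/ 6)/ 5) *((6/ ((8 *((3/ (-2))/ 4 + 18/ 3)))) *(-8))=-48/ 25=-1.92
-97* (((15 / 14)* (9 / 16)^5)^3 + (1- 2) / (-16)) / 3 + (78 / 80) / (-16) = -99125889802619528927731 / 47454249129617821532160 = -2.09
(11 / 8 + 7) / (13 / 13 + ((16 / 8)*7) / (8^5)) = 137216 / 16391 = 8.37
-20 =-20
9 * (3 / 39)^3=9 / 2197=0.00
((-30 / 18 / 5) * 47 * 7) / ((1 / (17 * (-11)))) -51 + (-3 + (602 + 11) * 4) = 68717 / 3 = 22905.67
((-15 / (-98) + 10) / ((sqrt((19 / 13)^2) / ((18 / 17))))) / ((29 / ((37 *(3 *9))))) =116298585 / 458983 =253.38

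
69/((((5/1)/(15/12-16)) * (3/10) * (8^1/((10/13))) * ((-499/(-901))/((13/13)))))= -6113285/51896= -117.80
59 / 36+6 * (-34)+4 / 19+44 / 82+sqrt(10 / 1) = -5654063 / 28044+sqrt(10) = -198.45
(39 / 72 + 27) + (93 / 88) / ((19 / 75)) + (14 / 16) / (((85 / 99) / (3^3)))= 25253087 / 426360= 59.23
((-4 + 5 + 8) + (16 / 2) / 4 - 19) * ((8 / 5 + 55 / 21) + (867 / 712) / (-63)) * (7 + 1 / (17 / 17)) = -119608 / 445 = -268.78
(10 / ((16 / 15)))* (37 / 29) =2775 / 232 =11.96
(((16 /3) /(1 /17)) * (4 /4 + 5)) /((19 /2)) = 1088 /19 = 57.26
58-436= -378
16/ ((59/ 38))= 608/ 59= 10.31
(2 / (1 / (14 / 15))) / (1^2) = 28 / 15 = 1.87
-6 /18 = -1 /3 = -0.33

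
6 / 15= 2 / 5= 0.40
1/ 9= 0.11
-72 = -72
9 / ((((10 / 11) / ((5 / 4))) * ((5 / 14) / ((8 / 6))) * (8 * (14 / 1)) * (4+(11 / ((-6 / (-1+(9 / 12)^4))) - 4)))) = 288 / 875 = 0.33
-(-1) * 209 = 209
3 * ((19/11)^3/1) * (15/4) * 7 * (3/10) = 121.75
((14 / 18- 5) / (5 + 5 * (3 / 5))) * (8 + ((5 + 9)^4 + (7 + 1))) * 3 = -182552 / 3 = -60850.67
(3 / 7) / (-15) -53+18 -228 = -9206 / 35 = -263.03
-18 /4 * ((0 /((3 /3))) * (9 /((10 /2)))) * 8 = 0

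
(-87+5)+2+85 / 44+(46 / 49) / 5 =-839551 / 10780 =-77.88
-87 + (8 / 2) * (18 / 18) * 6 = -63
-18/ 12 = -3/ 2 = -1.50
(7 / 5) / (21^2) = 1 / 315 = 0.00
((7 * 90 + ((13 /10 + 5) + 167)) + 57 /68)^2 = 74751387649 /115600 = 646638.30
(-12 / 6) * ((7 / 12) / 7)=-1 / 6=-0.17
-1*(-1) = 1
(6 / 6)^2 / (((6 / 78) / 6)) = 78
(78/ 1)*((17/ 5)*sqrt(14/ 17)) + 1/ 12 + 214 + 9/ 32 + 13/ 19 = 392249/ 1824 + 78*sqrt(238)/ 5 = 455.71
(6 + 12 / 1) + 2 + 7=27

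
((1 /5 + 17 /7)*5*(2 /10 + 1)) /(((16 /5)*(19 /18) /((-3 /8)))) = -1863 /1064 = -1.75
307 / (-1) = -307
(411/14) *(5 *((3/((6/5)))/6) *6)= 366.96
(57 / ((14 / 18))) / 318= 0.23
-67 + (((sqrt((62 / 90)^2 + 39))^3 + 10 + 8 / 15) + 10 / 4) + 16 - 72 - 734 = -25319 / 30 + 639488*sqrt(1249) / 91125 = -595.95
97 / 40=2.42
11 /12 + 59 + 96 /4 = 1007 /12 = 83.92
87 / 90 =29 / 30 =0.97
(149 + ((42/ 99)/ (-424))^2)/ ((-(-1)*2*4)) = 7292658433/ 391552128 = 18.63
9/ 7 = 1.29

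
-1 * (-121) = 121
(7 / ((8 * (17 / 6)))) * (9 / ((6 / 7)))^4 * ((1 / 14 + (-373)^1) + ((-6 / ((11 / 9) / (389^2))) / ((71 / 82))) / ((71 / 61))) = -334027936211760189 / 120661376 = -2768308694.01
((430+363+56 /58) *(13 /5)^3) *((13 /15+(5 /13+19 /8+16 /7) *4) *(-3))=-8943747189 /10150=-881157.36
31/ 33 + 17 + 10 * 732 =242152/ 33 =7337.94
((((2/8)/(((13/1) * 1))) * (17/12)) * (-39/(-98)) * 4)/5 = 17/1960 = 0.01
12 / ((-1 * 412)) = -3 / 103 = -0.03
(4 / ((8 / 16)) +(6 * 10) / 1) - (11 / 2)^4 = -13553 / 16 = -847.06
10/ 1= 10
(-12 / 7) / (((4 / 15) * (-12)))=15 / 28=0.54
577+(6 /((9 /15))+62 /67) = 39391 /67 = 587.93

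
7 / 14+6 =13 / 2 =6.50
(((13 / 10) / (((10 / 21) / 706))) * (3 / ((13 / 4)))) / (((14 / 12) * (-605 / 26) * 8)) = -8.19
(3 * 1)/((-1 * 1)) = -3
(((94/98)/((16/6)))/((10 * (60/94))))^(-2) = 1536640000/4879681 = 314.91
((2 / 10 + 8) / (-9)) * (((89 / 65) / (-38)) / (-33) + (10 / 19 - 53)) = 175358681 / 3667950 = 47.81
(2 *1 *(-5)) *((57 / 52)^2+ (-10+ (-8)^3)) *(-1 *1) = -7041195 / 1352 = -5207.98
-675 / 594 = -25 / 22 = -1.14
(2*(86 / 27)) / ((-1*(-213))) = 172 / 5751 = 0.03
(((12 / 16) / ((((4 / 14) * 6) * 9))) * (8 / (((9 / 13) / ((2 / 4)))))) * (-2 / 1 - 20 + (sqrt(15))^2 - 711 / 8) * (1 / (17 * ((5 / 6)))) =-69797 / 36720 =-1.90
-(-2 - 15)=17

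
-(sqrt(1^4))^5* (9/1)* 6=-54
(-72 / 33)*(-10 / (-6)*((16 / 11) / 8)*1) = -80 / 121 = -0.66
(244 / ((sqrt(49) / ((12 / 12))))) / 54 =122 / 189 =0.65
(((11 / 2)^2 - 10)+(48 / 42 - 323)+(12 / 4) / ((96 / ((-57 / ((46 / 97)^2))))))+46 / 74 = -5417410955 / 17537408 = -308.91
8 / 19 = 0.42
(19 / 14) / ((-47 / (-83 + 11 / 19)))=783 / 329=2.38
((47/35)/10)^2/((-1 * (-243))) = 2209/29767500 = 0.00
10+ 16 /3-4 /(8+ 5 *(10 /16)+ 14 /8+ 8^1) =7586 /501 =15.14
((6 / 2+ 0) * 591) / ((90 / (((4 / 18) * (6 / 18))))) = 197 / 135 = 1.46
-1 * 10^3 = -1000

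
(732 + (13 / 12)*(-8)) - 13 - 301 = 1228 / 3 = 409.33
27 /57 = 9 /19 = 0.47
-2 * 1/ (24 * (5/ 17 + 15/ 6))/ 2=-17/ 1140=-0.01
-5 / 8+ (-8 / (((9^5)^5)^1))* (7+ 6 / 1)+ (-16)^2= 1466665588854454838857617875 / 5743183901534820710161992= 255.37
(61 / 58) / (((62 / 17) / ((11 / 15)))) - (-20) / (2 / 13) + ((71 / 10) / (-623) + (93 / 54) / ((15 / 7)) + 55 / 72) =79704045727 / 604883160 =131.77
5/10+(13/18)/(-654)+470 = 5538713/11772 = 470.50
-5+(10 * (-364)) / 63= -565 / 9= -62.78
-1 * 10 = -10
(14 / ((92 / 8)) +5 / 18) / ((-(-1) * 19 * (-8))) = -619 / 62928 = -0.01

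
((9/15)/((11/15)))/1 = 0.82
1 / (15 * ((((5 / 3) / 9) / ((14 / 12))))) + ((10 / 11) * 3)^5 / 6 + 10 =35.57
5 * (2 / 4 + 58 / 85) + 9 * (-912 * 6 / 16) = -104451 / 34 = -3072.09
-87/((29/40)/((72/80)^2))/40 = -243/100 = -2.43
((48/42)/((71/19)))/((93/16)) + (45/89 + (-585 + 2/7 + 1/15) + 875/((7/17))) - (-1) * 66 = 1573880568/979445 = 1606.91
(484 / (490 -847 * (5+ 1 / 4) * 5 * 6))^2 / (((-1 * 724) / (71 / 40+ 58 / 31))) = -132383922 / 1982448518684375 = -0.00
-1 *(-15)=15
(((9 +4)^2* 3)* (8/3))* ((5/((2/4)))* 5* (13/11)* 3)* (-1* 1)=-2636400/11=-239672.73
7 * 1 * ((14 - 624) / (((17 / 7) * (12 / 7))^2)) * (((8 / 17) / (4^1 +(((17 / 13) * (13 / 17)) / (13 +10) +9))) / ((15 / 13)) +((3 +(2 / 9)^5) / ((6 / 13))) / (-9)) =4800832587943301 / 28198472036400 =170.25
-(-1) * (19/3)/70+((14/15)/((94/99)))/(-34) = 1033/16779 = 0.06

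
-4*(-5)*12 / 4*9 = 540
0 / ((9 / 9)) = 0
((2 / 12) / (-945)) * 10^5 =-10000 / 567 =-17.64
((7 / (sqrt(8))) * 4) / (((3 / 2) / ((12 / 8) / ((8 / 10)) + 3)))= 32.17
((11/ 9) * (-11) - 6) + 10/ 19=-18.92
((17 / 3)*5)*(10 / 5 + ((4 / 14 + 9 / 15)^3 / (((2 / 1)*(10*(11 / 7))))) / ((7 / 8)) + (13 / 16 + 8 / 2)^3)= 18634102704449 / 5795328000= 3215.37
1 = 1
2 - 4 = -2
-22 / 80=-0.28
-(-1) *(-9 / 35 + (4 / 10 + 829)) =5804 / 7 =829.14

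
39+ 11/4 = 167/4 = 41.75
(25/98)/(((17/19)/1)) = 475/1666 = 0.29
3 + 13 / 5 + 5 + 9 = 19.60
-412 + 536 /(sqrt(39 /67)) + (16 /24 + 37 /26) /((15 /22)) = 293.60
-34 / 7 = -4.86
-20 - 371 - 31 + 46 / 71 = -29916 / 71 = -421.35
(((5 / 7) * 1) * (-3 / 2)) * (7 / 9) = -5 / 6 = -0.83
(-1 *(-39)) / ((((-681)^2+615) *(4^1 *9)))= 13 / 5572512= 0.00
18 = 18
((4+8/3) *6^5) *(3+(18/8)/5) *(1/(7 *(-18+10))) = -22356/7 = -3193.71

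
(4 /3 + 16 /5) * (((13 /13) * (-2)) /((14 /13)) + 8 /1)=2924 /105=27.85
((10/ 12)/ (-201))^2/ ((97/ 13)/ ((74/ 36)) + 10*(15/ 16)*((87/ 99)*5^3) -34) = 264550/ 15382522741689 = 0.00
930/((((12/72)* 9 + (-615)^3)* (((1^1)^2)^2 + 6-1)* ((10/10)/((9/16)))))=-465/1240577992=-0.00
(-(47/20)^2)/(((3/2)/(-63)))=46389/200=231.94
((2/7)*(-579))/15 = -386/35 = -11.03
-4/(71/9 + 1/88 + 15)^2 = -2509056/328950769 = -0.01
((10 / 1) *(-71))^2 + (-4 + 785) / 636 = 320608381 / 636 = 504101.23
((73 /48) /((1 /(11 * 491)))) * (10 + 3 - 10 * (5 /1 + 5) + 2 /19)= -713755.18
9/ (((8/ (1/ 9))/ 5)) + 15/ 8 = 5/ 2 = 2.50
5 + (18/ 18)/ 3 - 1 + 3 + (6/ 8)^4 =5875/ 768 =7.65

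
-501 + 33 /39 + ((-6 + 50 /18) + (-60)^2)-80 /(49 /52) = 17266225 /5733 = 3011.73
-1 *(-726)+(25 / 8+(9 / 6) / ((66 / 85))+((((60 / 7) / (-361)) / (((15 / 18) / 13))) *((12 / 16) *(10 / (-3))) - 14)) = 159662147 / 222376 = 717.98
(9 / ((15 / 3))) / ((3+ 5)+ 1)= 1 / 5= 0.20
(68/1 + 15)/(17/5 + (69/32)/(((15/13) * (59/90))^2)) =11556920/998161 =11.58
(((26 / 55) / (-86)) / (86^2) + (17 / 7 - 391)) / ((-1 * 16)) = 47576988891 / 1959052480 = 24.29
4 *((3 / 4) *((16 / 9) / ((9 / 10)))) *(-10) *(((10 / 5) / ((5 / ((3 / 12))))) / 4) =-40 / 27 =-1.48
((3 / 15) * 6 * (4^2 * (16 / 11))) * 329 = 505344 / 55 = 9188.07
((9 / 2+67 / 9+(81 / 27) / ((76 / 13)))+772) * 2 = 536569 / 342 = 1568.92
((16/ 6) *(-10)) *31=-826.67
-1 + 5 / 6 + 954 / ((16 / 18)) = 12877 / 12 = 1073.08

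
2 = 2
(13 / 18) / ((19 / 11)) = 143 / 342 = 0.42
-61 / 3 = -20.33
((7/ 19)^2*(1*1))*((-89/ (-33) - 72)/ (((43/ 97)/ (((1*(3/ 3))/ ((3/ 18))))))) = -21740222/ 170753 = -127.32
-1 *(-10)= 10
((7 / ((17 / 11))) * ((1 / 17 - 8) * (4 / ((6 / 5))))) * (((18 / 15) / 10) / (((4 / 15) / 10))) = -155925 / 289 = -539.53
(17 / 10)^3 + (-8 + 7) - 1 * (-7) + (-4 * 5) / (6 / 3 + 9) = 100043 / 11000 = 9.09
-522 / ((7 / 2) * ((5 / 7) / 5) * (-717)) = 1.46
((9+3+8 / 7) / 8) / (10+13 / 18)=207 / 1351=0.15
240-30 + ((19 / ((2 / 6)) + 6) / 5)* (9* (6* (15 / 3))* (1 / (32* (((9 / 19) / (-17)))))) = -57687 / 16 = -3605.44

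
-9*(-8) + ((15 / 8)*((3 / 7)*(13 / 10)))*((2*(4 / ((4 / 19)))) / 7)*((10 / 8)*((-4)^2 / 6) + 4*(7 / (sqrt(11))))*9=47457 / 196 + 20007*sqrt(11) / 154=673.01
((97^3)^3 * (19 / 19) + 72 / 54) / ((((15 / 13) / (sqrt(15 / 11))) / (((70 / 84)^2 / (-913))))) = -148245056437640217575 * sqrt(165) / 3253932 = -585212668420491.53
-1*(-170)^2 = -28900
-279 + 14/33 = -9193/33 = -278.58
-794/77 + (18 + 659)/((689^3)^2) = -84944611394705592505/8237701608806466797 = -10.31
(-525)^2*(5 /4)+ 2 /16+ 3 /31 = 344531.47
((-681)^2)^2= 215074265121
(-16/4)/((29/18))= -72/29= -2.48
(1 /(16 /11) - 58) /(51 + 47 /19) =-17423 /16256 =-1.07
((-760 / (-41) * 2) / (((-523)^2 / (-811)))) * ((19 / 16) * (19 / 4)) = -27813245 / 44858756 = -0.62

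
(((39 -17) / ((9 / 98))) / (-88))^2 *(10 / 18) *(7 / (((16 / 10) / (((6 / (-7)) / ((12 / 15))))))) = -300125 / 15552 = -19.30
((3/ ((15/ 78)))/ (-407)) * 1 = -78/ 2035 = -0.04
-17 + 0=-17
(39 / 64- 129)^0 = 1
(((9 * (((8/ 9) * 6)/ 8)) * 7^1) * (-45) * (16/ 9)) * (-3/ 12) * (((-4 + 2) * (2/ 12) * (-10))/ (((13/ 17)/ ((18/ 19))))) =856800/ 247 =3468.83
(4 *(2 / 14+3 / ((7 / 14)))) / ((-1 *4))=-43 / 7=-6.14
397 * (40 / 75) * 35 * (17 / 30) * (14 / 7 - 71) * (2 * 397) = -3451006664 / 15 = -230067110.93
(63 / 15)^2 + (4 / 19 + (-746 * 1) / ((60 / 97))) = -3386321 / 2850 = -1188.18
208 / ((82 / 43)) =4472 / 41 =109.07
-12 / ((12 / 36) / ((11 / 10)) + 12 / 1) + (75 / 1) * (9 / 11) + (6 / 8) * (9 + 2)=613077 / 8932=68.64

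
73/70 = 1.04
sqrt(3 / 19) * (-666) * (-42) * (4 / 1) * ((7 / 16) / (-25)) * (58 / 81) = -105154 * sqrt(57) / 1425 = -557.12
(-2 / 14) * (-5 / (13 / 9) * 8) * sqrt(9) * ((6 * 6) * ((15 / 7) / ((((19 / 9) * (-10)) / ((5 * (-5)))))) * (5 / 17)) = 65610000 / 205751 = 318.88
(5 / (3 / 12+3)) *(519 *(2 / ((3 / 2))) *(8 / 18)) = 55360 / 117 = 473.16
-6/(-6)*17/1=17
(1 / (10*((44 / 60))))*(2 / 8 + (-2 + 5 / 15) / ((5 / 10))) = -37 / 88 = -0.42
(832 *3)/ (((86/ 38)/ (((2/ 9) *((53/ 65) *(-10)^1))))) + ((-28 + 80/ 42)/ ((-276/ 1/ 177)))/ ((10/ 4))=-68942474/ 34615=-1991.69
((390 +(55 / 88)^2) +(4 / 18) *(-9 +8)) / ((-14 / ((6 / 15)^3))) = -224737 / 126000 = -1.78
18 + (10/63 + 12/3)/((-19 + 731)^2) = 287437379/15968736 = 18.00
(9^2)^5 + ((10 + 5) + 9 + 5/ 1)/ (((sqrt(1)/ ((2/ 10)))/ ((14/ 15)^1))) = 261508830481/ 75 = 3486784406.41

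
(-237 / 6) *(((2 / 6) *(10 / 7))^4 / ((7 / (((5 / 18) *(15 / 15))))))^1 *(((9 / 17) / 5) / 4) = -49375 / 23143239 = -0.00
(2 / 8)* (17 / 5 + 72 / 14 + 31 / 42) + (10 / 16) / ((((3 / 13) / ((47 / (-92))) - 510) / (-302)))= 29364161 / 10916010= 2.69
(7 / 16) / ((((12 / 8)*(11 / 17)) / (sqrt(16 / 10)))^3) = 275128*sqrt(10) / 898425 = 0.97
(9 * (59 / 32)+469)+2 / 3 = 486.26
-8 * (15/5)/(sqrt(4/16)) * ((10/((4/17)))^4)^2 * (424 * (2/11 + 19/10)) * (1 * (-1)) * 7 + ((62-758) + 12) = 138903135100762235529/44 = 3156889434108232625.66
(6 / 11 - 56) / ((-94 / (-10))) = -3050 / 517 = -5.90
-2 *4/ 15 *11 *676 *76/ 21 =-4521088/ 315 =-14352.66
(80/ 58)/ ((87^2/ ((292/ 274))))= 0.00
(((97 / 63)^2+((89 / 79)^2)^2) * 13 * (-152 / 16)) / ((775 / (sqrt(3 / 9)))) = -76014900432263 * sqrt(3) / 359428426211925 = -0.37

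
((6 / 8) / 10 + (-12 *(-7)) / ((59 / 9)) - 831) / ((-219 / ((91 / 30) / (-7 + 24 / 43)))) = -839444151 / 477215600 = -1.76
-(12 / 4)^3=-27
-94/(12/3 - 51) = 2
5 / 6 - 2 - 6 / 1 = -43 / 6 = -7.17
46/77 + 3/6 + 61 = 9563/154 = 62.10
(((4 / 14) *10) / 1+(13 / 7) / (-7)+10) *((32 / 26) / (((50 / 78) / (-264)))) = -7818624 / 1225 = -6382.55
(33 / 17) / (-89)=-33 / 1513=-0.02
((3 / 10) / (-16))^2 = 9 / 25600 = 0.00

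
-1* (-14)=14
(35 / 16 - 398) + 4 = -6269 / 16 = -391.81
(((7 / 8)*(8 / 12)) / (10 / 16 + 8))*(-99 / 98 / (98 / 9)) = -99 / 15778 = -0.01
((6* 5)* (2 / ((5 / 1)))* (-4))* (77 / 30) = -616 / 5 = -123.20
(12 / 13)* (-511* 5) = -30660 / 13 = -2358.46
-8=-8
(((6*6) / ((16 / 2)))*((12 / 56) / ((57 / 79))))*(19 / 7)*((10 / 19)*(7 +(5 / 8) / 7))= 1411335 / 104272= 13.54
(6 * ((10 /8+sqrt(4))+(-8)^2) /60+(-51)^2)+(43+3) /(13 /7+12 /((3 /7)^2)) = 147218639 /56440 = 2608.41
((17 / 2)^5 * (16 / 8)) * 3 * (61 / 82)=259833831 / 1312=198044.08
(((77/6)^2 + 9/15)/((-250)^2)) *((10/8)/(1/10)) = 29753/900000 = 0.03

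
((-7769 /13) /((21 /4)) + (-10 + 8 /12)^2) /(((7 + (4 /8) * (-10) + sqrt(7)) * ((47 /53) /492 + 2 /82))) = 380431456 /559377 -190215728 * sqrt(7) /559377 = -219.59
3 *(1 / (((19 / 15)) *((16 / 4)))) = 45 / 76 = 0.59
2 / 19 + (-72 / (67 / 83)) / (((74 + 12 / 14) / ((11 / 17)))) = -1887304 / 2834971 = -0.67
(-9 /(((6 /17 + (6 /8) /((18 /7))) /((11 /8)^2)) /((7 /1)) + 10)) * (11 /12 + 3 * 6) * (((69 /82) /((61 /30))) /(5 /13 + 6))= -395807847435 /360425532568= -1.10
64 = 64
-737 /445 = -1.66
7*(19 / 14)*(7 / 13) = 133 / 26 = 5.12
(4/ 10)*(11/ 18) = 11/ 45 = 0.24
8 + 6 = 14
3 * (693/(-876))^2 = 160083/85264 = 1.88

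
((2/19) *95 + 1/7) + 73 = 582/7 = 83.14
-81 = -81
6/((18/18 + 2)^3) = 2/9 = 0.22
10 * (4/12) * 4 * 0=0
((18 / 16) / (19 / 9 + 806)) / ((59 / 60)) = 1215 / 858214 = 0.00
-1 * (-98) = 98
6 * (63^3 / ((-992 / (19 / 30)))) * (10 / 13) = -4750893 / 6448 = -736.80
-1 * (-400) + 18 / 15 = 2006 / 5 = 401.20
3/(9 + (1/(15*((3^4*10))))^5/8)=6354664570822500000000/19063993712467500000001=0.33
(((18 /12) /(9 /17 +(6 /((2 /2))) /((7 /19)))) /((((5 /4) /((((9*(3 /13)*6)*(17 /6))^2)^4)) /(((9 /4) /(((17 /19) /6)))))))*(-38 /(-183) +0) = 89614695061111692849133806 /165948179226635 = 540016139247.45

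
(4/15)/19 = 4/285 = 0.01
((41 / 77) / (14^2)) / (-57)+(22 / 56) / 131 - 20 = -20.00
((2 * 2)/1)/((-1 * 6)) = -2/3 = -0.67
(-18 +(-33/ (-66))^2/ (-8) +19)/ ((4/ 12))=93/ 32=2.91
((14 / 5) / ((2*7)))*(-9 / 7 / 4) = -9 / 140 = -0.06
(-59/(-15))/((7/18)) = 354/35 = 10.11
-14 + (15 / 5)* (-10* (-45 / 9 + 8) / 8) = -101 / 4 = -25.25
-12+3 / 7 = -81 / 7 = -11.57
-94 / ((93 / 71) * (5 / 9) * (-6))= 3337 / 155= 21.53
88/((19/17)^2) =25432/361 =70.45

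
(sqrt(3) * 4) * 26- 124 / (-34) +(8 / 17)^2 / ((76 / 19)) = 1070 / 289 +104 * sqrt(3) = 183.84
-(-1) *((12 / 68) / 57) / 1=0.00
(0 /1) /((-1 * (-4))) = 0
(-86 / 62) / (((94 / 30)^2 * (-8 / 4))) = 9675 / 136958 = 0.07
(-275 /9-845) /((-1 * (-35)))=-1576 /63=-25.02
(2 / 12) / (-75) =-1 / 450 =-0.00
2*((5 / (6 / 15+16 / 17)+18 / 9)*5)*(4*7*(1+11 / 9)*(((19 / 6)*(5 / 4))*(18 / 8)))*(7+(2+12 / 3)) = 412659.72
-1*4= -4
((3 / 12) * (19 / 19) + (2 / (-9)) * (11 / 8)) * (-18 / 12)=1 / 12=0.08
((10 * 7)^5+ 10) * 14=23529800140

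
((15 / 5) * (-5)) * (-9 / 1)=135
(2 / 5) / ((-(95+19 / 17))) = -17 / 4085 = -0.00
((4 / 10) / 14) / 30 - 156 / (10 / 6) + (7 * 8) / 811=-79645469 / 851550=-93.53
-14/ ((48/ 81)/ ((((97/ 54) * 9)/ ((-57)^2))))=-0.12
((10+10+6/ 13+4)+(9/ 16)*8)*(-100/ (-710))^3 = 376500/ 4652843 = 0.08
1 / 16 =0.06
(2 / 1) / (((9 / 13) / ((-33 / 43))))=-286 / 129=-2.22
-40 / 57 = -0.70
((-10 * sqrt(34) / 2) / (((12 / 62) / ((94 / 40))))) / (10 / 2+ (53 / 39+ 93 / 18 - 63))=18941 * sqrt(34) / 16060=6.88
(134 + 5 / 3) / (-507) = -0.27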